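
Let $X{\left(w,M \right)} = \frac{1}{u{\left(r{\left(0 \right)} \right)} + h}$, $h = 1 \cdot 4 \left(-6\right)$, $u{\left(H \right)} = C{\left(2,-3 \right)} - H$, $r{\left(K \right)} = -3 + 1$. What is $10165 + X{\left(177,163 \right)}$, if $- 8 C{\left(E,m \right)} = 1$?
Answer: $\frac{1799197}{177} \approx 10165.0$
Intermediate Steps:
$r{\left(K \right)} = -2$
$C{\left(E,m \right)} = - \frac{1}{8}$ ($C{\left(E,m \right)} = \left(- \frac{1}{8}\right) 1 = - \frac{1}{8}$)
$u{\left(H \right)} = - \frac{1}{8} - H$
$h = -24$ ($h = 4 \left(-6\right) = -24$)
$X{\left(w,M \right)} = - \frac{8}{177}$ ($X{\left(w,M \right)} = \frac{1}{\left(- \frac{1}{8} - -2\right) - 24} = \frac{1}{\left(- \frac{1}{8} + 2\right) - 24} = \frac{1}{\frac{15}{8} - 24} = \frac{1}{- \frac{177}{8}} = - \frac{8}{177}$)
$10165 + X{\left(177,163 \right)} = 10165 - \frac{8}{177} = \frac{1799197}{177}$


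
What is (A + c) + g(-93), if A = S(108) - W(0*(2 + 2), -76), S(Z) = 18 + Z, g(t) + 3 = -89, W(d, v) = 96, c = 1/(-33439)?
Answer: -2073219/33439 ≈ -62.000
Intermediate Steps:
c = -1/33439 ≈ -2.9905e-5
g(t) = -92 (g(t) = -3 - 89 = -92)
A = 30 (A = (18 + 108) - 1*96 = 126 - 96 = 30)
(A + c) + g(-93) = (30 - 1/33439) - 92 = 1003169/33439 - 92 = -2073219/33439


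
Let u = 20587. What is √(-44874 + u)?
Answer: I*√24287 ≈ 155.84*I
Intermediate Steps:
√(-44874 + u) = √(-44874 + 20587) = √(-24287) = I*√24287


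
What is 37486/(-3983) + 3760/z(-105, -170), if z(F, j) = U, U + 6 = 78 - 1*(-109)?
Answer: 8191114/720923 ≈ 11.362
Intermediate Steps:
U = 181 (U = -6 + (78 - 1*(-109)) = -6 + (78 + 109) = -6 + 187 = 181)
z(F, j) = 181
37486/(-3983) + 3760/z(-105, -170) = 37486/(-3983) + 3760/181 = 37486*(-1/3983) + 3760*(1/181) = -37486/3983 + 3760/181 = 8191114/720923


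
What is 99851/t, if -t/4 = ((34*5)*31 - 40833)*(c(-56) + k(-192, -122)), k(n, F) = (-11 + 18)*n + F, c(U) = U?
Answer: -99851/216507544 ≈ -0.00046119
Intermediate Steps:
k(n, F) = F + 7*n (k(n, F) = 7*n + F = F + 7*n)
t = -216507544 (t = -4*((34*5)*31 - 40833)*(-56 + (-122 + 7*(-192))) = -4*(170*31 - 40833)*(-56 + (-122 - 1344)) = -4*(5270 - 40833)*(-56 - 1466) = -(-142252)*(-1522) = -4*54126886 = -216507544)
99851/t = 99851/(-216507544) = 99851*(-1/216507544) = -99851/216507544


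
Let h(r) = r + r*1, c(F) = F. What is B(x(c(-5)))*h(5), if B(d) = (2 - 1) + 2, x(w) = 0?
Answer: 30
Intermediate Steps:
h(r) = 2*r (h(r) = r + r = 2*r)
B(d) = 3 (B(d) = 1 + 2 = 3)
B(x(c(-5)))*h(5) = 3*(2*5) = 3*10 = 30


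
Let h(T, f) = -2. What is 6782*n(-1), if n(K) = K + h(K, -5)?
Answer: -20346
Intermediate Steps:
n(K) = -2 + K (n(K) = K - 2 = -2 + K)
6782*n(-1) = 6782*(-2 - 1) = 6782*(-3) = -20346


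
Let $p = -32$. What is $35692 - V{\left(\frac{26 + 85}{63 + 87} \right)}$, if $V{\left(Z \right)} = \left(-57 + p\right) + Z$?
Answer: $\frac{1789013}{50} \approx 35780.0$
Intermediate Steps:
$V{\left(Z \right)} = -89 + Z$ ($V{\left(Z \right)} = \left(-57 - 32\right) + Z = -89 + Z$)
$35692 - V{\left(\frac{26 + 85}{63 + 87} \right)} = 35692 - \left(-89 + \frac{26 + 85}{63 + 87}\right) = 35692 - \left(-89 + \frac{111}{150}\right) = 35692 - \left(-89 + 111 \cdot \frac{1}{150}\right) = 35692 - \left(-89 + \frac{37}{50}\right) = 35692 - - \frac{4413}{50} = 35692 + \frac{4413}{50} = \frac{1789013}{50}$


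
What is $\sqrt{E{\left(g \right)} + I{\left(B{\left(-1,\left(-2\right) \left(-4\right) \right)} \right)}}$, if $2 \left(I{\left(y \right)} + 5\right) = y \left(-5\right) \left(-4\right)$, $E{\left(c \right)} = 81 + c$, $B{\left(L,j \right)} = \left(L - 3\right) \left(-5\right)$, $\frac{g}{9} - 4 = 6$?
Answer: $\sqrt{366} \approx 19.131$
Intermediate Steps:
$g = 90$ ($g = 36 + 9 \cdot 6 = 36 + 54 = 90$)
$B{\left(L,j \right)} = 15 - 5 L$ ($B{\left(L,j \right)} = \left(-3 + L\right) \left(-5\right) = 15 - 5 L$)
$I{\left(y \right)} = -5 + 10 y$ ($I{\left(y \right)} = -5 + \frac{y \left(-5\right) \left(-4\right)}{2} = -5 + \frac{- 5 y \left(-4\right)}{2} = -5 + \frac{20 y}{2} = -5 + 10 y$)
$\sqrt{E{\left(g \right)} + I{\left(B{\left(-1,\left(-2\right) \left(-4\right) \right)} \right)}} = \sqrt{\left(81 + 90\right) - \left(5 - 10 \left(15 - -5\right)\right)} = \sqrt{171 - \left(5 - 10 \left(15 + 5\right)\right)} = \sqrt{171 + \left(-5 + 10 \cdot 20\right)} = \sqrt{171 + \left(-5 + 200\right)} = \sqrt{171 + 195} = \sqrt{366}$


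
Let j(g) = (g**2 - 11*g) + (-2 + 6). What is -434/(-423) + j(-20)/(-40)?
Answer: -30824/2115 ≈ -14.574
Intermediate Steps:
j(g) = 4 + g**2 - 11*g (j(g) = (g**2 - 11*g) + 4 = 4 + g**2 - 11*g)
-434/(-423) + j(-20)/(-40) = -434/(-423) + (4 + (-20)**2 - 11*(-20))/(-40) = -434*(-1/423) + (4 + 400 + 220)*(-1/40) = 434/423 + 624*(-1/40) = 434/423 - 78/5 = -30824/2115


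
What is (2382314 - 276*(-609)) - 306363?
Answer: 2244035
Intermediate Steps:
(2382314 - 276*(-609)) - 306363 = (2382314 + 168084) - 306363 = 2550398 - 306363 = 2244035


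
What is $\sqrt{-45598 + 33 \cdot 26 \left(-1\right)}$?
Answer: $2 i \sqrt{11614} \approx 215.54 i$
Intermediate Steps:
$\sqrt{-45598 + 33 \cdot 26 \left(-1\right)} = \sqrt{-45598 + 858 \left(-1\right)} = \sqrt{-45598 - 858} = \sqrt{-46456} = 2 i \sqrt{11614}$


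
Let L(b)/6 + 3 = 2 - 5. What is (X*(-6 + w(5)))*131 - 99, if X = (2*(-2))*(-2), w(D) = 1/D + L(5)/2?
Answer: -125207/5 ≈ -25041.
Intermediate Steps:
L(b) = -36 (L(b) = -18 + 6*(2 - 5) = -18 + 6*(-3) = -18 - 18 = -36)
w(D) = -18 + 1/D (w(D) = 1/D - 36/2 = 1/D - 36*½ = 1/D - 18 = -18 + 1/D)
X = 8 (X = -4*(-2) = 8)
(X*(-6 + w(5)))*131 - 99 = (8*(-6 + (-18 + 1/5)))*131 - 99 = (8*(-6 + (-18 + ⅕)))*131 - 99 = (8*(-6 - 89/5))*131 - 99 = (8*(-119/5))*131 - 99 = -952/5*131 - 99 = -124712/5 - 99 = -125207/5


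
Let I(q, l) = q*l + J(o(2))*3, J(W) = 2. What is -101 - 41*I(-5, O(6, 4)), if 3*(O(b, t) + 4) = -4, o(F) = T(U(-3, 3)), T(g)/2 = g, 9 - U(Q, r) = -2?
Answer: -4321/3 ≈ -1440.3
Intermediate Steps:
U(Q, r) = 11 (U(Q, r) = 9 - 1*(-2) = 9 + 2 = 11)
T(g) = 2*g
o(F) = 22 (o(F) = 2*11 = 22)
O(b, t) = -16/3 (O(b, t) = -4 + (⅓)*(-4) = -4 - 4/3 = -16/3)
I(q, l) = 6 + l*q (I(q, l) = q*l + 2*3 = l*q + 6 = 6 + l*q)
-101 - 41*I(-5, O(6, 4)) = -101 - 41*(6 - 16/3*(-5)) = -101 - 41*(6 + 80/3) = -101 - 41*98/3 = -101 - 4018/3 = -4321/3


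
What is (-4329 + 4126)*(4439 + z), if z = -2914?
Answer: -309575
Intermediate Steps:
(-4329 + 4126)*(4439 + z) = (-4329 + 4126)*(4439 - 2914) = -203*1525 = -309575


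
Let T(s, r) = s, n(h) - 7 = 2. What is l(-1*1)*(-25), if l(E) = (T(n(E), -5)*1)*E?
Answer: 225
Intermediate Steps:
n(h) = 9 (n(h) = 7 + 2 = 9)
l(E) = 9*E (l(E) = (9*1)*E = 9*E)
l(-1*1)*(-25) = (9*(-1*1))*(-25) = (9*(-1))*(-25) = -9*(-25) = 225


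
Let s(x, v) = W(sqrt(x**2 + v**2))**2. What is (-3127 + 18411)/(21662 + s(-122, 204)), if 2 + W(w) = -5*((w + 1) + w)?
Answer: 86686430924/32167198267521 - 21397600*sqrt(565)/32167198267521 ≈ 0.0026791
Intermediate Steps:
W(w) = -7 - 10*w (W(w) = -2 - 5*((w + 1) + w) = -2 - 5*((1 + w) + w) = -2 - 5*(1 + 2*w) = -2 + (-5 - 10*w) = -7 - 10*w)
s(x, v) = (-7 - 10*sqrt(v**2 + x**2))**2 (s(x, v) = (-7 - 10*sqrt(x**2 + v**2))**2 = (-7 - 10*sqrt(v**2 + x**2))**2)
(-3127 + 18411)/(21662 + s(-122, 204)) = (-3127 + 18411)/(21662 + (7 + 10*sqrt(204**2 + (-122)**2))**2) = 15284/(21662 + (7 + 10*sqrt(41616 + 14884))**2) = 15284/(21662 + (7 + 10*sqrt(56500))**2) = 15284/(21662 + (7 + 10*(10*sqrt(565)))**2) = 15284/(21662 + (7 + 100*sqrt(565))**2)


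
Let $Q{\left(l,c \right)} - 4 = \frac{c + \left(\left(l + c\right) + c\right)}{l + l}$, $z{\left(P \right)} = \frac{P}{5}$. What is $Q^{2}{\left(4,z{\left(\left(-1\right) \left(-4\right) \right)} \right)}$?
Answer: $\frac{576}{25} \approx 23.04$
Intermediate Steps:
$z{\left(P \right)} = \frac{P}{5}$ ($z{\left(P \right)} = P \frac{1}{5} = \frac{P}{5}$)
$Q{\left(l,c \right)} = 4 + \frac{l + 3 c}{2 l}$ ($Q{\left(l,c \right)} = 4 + \frac{c + \left(\left(l + c\right) + c\right)}{l + l} = 4 + \frac{c + \left(\left(c + l\right) + c\right)}{2 l} = 4 + \left(c + \left(l + 2 c\right)\right) \frac{1}{2 l} = 4 + \left(l + 3 c\right) \frac{1}{2 l} = 4 + \frac{l + 3 c}{2 l}$)
$Q^{2}{\left(4,z{\left(\left(-1\right) \left(-4\right) \right)} \right)} = \left(\frac{3 \left(\frac{\left(-1\right) \left(-4\right)}{5} + 3 \cdot 4\right)}{2 \cdot 4}\right)^{2} = \left(\frac{3}{2} \cdot \frac{1}{4} \left(\frac{1}{5} \cdot 4 + 12\right)\right)^{2} = \left(\frac{3}{2} \cdot \frac{1}{4} \left(\frac{4}{5} + 12\right)\right)^{2} = \left(\frac{3}{2} \cdot \frac{1}{4} \cdot \frac{64}{5}\right)^{2} = \left(\frac{24}{5}\right)^{2} = \frac{576}{25}$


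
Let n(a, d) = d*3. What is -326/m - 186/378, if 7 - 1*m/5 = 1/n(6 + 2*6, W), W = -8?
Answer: -519107/53235 ≈ -9.7512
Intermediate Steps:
n(a, d) = 3*d
m = 845/24 (m = 35 - 5/(3*(-8)) = 35 - 5/(-24) = 35 - 5*(-1/24) = 35 + 5/24 = 845/24 ≈ 35.208)
-326/m - 186/378 = -326/845/24 - 186/378 = -326*24/845 - 186*1/378 = -7824/845 - 31/63 = -519107/53235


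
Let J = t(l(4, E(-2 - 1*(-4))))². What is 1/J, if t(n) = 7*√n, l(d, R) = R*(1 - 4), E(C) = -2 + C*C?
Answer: -1/294 ≈ -0.0034014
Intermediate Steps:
E(C) = -2 + C²
l(d, R) = -3*R (l(d, R) = R*(-3) = -3*R)
J = -294 (J = (7*√(-3*(-2 + (-2 - 1*(-4))²)))² = (7*√(-3*(-2 + (-2 + 4)²)))² = (7*√(-3*(-2 + 2²)))² = (7*√(-3*(-2 + 4)))² = (7*√(-3*2))² = (7*√(-6))² = (7*(I*√6))² = (7*I*√6)² = -294)
1/J = 1/(-294) = -1/294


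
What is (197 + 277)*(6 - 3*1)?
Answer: 1422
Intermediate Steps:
(197 + 277)*(6 - 3*1) = 474*(6 - 3) = 474*3 = 1422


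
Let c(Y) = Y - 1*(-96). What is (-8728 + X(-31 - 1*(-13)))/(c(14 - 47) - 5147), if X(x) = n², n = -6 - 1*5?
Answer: 8607/5084 ≈ 1.6930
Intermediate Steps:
c(Y) = 96 + Y (c(Y) = Y + 96 = 96 + Y)
n = -11 (n = -6 - 5 = -11)
X(x) = 121 (X(x) = (-11)² = 121)
(-8728 + X(-31 - 1*(-13)))/(c(14 - 47) - 5147) = (-8728 + 121)/((96 + (14 - 47)) - 5147) = -8607/((96 - 33) - 5147) = -8607/(63 - 5147) = -8607/(-5084) = -8607*(-1/5084) = 8607/5084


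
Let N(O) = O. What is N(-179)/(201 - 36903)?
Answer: 179/36702 ≈ 0.0048771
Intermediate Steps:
N(-179)/(201 - 36903) = -179/(201 - 36903) = -179/(-36702) = -179*(-1/36702) = 179/36702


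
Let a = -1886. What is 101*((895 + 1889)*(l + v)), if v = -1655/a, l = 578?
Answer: 153493143696/943 ≈ 1.6277e+8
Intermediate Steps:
v = 1655/1886 (v = -1655/(-1886) = -1655*(-1/1886) = 1655/1886 ≈ 0.87752)
101*((895 + 1889)*(l + v)) = 101*((895 + 1889)*(578 + 1655/1886)) = 101*(2784*(1091763/1886)) = 101*(1519734096/943) = 153493143696/943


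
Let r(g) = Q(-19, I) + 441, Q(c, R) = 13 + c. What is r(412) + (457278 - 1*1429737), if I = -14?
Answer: -972024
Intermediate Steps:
r(g) = 435 (r(g) = (13 - 19) + 441 = -6 + 441 = 435)
r(412) + (457278 - 1*1429737) = 435 + (457278 - 1*1429737) = 435 + (457278 - 1429737) = 435 - 972459 = -972024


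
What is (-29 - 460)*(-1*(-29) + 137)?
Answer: -81174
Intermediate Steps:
(-29 - 460)*(-1*(-29) + 137) = -489*(29 + 137) = -489*166 = -81174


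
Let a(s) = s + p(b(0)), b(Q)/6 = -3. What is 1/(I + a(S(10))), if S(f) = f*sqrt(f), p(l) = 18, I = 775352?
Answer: 77537/60119863590 - sqrt(10)/60119863590 ≈ 1.2897e-6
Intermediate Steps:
b(Q) = -18 (b(Q) = 6*(-3) = -18)
S(f) = f**(3/2)
a(s) = 18 + s (a(s) = s + 18 = 18 + s)
1/(I + a(S(10))) = 1/(775352 + (18 + 10**(3/2))) = 1/(775352 + (18 + 10*sqrt(10))) = 1/(775370 + 10*sqrt(10))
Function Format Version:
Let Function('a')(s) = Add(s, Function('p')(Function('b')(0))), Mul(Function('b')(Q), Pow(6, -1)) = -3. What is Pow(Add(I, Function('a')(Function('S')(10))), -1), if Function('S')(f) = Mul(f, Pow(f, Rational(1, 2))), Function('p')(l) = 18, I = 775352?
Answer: Add(Rational(77537, 60119863590), Mul(Rational(-1, 60119863590), Pow(10, Rational(1, 2)))) ≈ 1.2897e-6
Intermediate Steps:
Function('b')(Q) = -18 (Function('b')(Q) = Mul(6, -3) = -18)
Function('S')(f) = Pow(f, Rational(3, 2))
Function('a')(s) = Add(18, s) (Function('a')(s) = Add(s, 18) = Add(18, s))
Pow(Add(I, Function('a')(Function('S')(10))), -1) = Pow(Add(775352, Add(18, Pow(10, Rational(3, 2)))), -1) = Pow(Add(775352, Add(18, Mul(10, Pow(10, Rational(1, 2))))), -1) = Pow(Add(775370, Mul(10, Pow(10, Rational(1, 2)))), -1)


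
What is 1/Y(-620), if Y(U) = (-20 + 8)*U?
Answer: 1/7440 ≈ 0.00013441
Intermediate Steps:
Y(U) = -12*U
1/Y(-620) = 1/(-12*(-620)) = 1/7440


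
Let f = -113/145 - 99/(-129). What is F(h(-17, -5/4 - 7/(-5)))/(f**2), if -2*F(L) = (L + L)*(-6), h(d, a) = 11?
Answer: 1282882425/2738 ≈ 4.6855e+5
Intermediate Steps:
f = -74/6235 (f = -113*1/145 - 99*(-1/129) = -113/145 + 33/43 = -74/6235 ≈ -0.011868)
F(L) = 6*L (F(L) = -(L + L)*(-6)/2 = -2*L*(-6)/2 = -(-6)*L = 6*L)
F(h(-17, -5/4 - 7/(-5)))/(f**2) = (6*11)/((-74/6235)**2) = 66/(5476/38875225) = 66*(38875225/5476) = 1282882425/2738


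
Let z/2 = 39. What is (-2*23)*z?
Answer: -3588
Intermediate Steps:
z = 78 (z = 2*39 = 78)
(-2*23)*z = -2*23*78 = -46*78 = -3588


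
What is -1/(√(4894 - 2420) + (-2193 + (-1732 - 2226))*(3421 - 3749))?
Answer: -1008764/2035209614155 + √2474/4070419228310 ≈ -4.9564e-7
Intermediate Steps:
-1/(√(4894 - 2420) + (-2193 + (-1732 - 2226))*(3421 - 3749)) = -1/(√2474 + (-2193 - 3958)*(-328)) = -1/(√2474 - 6151*(-328)) = -1/(√2474 + 2017528) = -1/(2017528 + √2474)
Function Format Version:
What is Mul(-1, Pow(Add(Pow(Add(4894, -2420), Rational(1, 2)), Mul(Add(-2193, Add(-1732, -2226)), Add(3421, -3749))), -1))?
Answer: Add(Rational(-1008764, 2035209614155), Mul(Rational(1, 4070419228310), Pow(2474, Rational(1, 2)))) ≈ -4.9564e-7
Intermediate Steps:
Mul(-1, Pow(Add(Pow(Add(4894, -2420), Rational(1, 2)), Mul(Add(-2193, Add(-1732, -2226)), Add(3421, -3749))), -1)) = Mul(-1, Pow(Add(Pow(2474, Rational(1, 2)), Mul(Add(-2193, -3958), -328)), -1)) = Mul(-1, Pow(Add(Pow(2474, Rational(1, 2)), Mul(-6151, -328)), -1)) = Mul(-1, Pow(Add(Pow(2474, Rational(1, 2)), 2017528), -1)) = Mul(-1, Pow(Add(2017528, Pow(2474, Rational(1, 2))), -1))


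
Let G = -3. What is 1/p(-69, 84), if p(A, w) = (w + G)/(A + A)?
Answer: -46/27 ≈ -1.7037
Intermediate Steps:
p(A, w) = (-3 + w)/(2*A) (p(A, w) = (w - 3)/(A + A) = (-3 + w)/((2*A)) = (-3 + w)*(1/(2*A)) = (-3 + w)/(2*A))
1/p(-69, 84) = 1/((1/2)*(-3 + 84)/(-69)) = 1/((1/2)*(-1/69)*81) = 1/(-27/46) = -46/27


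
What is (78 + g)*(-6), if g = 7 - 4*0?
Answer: -510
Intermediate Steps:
g = 7 (g = 7 + 0 = 7)
(78 + g)*(-6) = (78 + 7)*(-6) = 85*(-6) = -510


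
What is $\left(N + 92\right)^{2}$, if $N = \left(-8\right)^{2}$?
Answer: $24336$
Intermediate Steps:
$N = 64$
$\left(N + 92\right)^{2} = \left(64 + 92\right)^{2} = 156^{2} = 24336$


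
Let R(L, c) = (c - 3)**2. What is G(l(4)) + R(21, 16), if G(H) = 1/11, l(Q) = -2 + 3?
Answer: 1860/11 ≈ 169.09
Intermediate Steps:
l(Q) = 1
R(L, c) = (-3 + c)**2
G(H) = 1/11
G(l(4)) + R(21, 16) = 1/11 + (-3 + 16)**2 = 1/11 + 13**2 = 1/11 + 169 = 1860/11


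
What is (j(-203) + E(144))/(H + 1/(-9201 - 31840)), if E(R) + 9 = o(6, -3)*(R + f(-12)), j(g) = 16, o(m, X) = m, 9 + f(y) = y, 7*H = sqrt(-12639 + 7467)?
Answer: -30575545/177786305269 - 358528840670*I*sqrt(1293)/177786305269 ≈ -0.00017198 - 72.515*I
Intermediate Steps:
H = 2*I*sqrt(1293)/7 (H = sqrt(-12639 + 7467)/7 = sqrt(-5172)/7 = (2*I*sqrt(1293))/7 = 2*I*sqrt(1293)/7 ≈ 10.274*I)
f(y) = -9 + y
E(R) = -135 + 6*R (E(R) = -9 + 6*(R + (-9 - 12)) = -9 + 6*(R - 21) = -9 + 6*(-21 + R) = -9 + (-126 + 6*R) = -135 + 6*R)
(j(-203) + E(144))/(H + 1/(-9201 - 31840)) = (16 + (-135 + 6*144))/(2*I*sqrt(1293)/7 + 1/(-9201 - 31840)) = (16 + (-135 + 864))/(2*I*sqrt(1293)/7 + 1/(-41041)) = (16 + 729)/(2*I*sqrt(1293)/7 - 1/41041) = 745/(-1/41041 + 2*I*sqrt(1293)/7)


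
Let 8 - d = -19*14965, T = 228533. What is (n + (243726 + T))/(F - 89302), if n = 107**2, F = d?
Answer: 483708/195041 ≈ 2.4800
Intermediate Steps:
d = 284343 (d = 8 - (-19)*14965 = 8 - 1*(-284335) = 8 + 284335 = 284343)
F = 284343
n = 11449
(n + (243726 + T))/(F - 89302) = (11449 + (243726 + 228533))/(284343 - 89302) = (11449 + 472259)/195041 = 483708*(1/195041) = 483708/195041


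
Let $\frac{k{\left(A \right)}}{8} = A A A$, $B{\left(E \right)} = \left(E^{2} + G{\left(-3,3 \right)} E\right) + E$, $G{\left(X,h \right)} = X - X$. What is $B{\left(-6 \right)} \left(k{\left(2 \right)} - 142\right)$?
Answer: $-2340$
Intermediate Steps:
$G{\left(X,h \right)} = 0$
$B{\left(E \right)} = E + E^{2}$ ($B{\left(E \right)} = \left(E^{2} + 0 E\right) + E = \left(E^{2} + 0\right) + E = E^{2} + E = E + E^{2}$)
$k{\left(A \right)} = 8 A^{3}$ ($k{\left(A \right)} = 8 A A A = 8 A^{2} A = 8 A^{3}$)
$B{\left(-6 \right)} \left(k{\left(2 \right)} - 142\right) = - 6 \left(1 - 6\right) \left(8 \cdot 2^{3} - 142\right) = \left(-6\right) \left(-5\right) \left(8 \cdot 8 - 142\right) = 30 \left(64 - 142\right) = 30 \left(-78\right) = -2340$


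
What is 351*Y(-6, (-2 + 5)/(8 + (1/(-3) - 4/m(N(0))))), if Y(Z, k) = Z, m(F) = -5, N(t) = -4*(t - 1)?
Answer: -2106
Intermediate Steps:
N(t) = 4 - 4*t (N(t) = -4*(-1 + t) = 4 - 4*t)
351*Y(-6, (-2 + 5)/(8 + (1/(-3) - 4/m(N(0))))) = 351*(-6) = -2106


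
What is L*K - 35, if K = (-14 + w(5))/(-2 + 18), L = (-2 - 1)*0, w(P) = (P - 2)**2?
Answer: -35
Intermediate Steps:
w(P) = (-2 + P)**2
L = 0 (L = -3*0 = 0)
K = -5/16 (K = (-14 + (-2 + 5)**2)/(-2 + 18) = (-14 + 3**2)/16 = (-14 + 9)*(1/16) = -5*1/16 = -5/16 ≈ -0.31250)
L*K - 35 = 0*(-5/16) - 35 = 0 - 35 = -35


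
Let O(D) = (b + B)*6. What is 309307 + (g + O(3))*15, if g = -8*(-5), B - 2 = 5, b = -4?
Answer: 310177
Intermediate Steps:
B = 7 (B = 2 + 5 = 7)
O(D) = 18 (O(D) = (-4 + 7)*6 = 3*6 = 18)
g = 40
309307 + (g + O(3))*15 = 309307 + (40 + 18)*15 = 309307 + 58*15 = 309307 + 870 = 310177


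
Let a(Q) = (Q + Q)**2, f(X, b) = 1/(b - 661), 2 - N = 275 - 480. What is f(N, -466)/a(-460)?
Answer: -1/953892800 ≈ -1.0483e-9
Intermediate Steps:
N = 207 (N = 2 - (275 - 480) = 2 - 1*(-205) = 2 + 205 = 207)
f(X, b) = 1/(-661 + b)
a(Q) = 4*Q**2 (a(Q) = (2*Q)**2 = 4*Q**2)
f(N, -466)/a(-460) = 1/((-661 - 466)*((4*(-460)**2))) = 1/((-1127)*((4*211600))) = -1/1127/846400 = -1/1127*1/846400 = -1/953892800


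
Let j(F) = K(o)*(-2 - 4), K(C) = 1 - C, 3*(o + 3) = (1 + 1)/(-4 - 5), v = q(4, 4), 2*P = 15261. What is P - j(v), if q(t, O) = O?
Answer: 137789/18 ≈ 7654.9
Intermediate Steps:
P = 15261/2 (P = (½)*15261 = 15261/2 ≈ 7630.5)
v = 4
o = -83/27 (o = -3 + ((1 + 1)/(-4 - 5))/3 = -3 + (2/(-9))/3 = -3 + (2*(-⅑))/3 = -3 + (⅓)*(-2/9) = -3 - 2/27 = -83/27 ≈ -3.0741)
j(F) = -220/9 (j(F) = (1 - 1*(-83/27))*(-2 - 4) = (1 + 83/27)*(-6) = (110/27)*(-6) = -220/9)
P - j(v) = 15261/2 - 1*(-220/9) = 15261/2 + 220/9 = 137789/18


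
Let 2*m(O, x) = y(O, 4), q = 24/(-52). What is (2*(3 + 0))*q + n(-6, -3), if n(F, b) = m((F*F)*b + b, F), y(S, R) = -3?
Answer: -111/26 ≈ -4.2692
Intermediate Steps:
q = -6/13 (q = 24*(-1/52) = -6/13 ≈ -0.46154)
m(O, x) = -3/2 (m(O, x) = (1/2)*(-3) = -3/2)
n(F, b) = -3/2
(2*(3 + 0))*q + n(-6, -3) = (2*(3 + 0))*(-6/13) - 3/2 = (2*3)*(-6/13) - 3/2 = 6*(-6/13) - 3/2 = -36/13 - 3/2 = -111/26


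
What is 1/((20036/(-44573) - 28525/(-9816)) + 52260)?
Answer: 437528568/22866317735129 ≈ 1.9134e-5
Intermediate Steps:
1/((20036/(-44573) - 28525/(-9816)) + 52260) = 1/((20036*(-1/44573) - 28525*(-1/9816)) + 52260) = 1/((-20036/44573 + 28525/9816) + 52260) = 1/(1074771449/437528568 + 52260) = 1/(22866317735129/437528568) = 437528568/22866317735129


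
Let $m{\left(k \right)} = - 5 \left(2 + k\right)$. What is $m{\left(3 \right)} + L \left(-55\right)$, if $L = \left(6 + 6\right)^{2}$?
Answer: $-7945$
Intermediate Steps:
$m{\left(k \right)} = -10 - 5 k$
$L = 144$ ($L = 12^{2} = 144$)
$m{\left(3 \right)} + L \left(-55\right) = \left(-10 - 15\right) + 144 \left(-55\right) = \left(-10 - 15\right) - 7920 = -25 - 7920 = -7945$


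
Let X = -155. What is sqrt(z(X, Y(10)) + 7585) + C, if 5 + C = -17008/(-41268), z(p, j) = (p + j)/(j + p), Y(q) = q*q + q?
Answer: -47333/10317 + sqrt(7586) ≈ 82.510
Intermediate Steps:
Y(q) = q + q**2 (Y(q) = q**2 + q = q + q**2)
z(p, j) = 1 (z(p, j) = (j + p)/(j + p) = 1)
C = -47333/10317 (C = -5 - 17008/(-41268) = -5 - 17008*(-1/41268) = -5 + 4252/10317 = -47333/10317 ≈ -4.5879)
sqrt(z(X, Y(10)) + 7585) + C = sqrt(1 + 7585) - 47333/10317 = sqrt(7586) - 47333/10317 = -47333/10317 + sqrt(7586)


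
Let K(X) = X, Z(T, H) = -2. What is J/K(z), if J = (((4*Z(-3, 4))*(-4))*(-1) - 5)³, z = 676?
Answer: -50653/676 ≈ -74.930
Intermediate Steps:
J = -50653 (J = (((4*(-2))*(-4))*(-1) - 5)³ = (-8*(-4)*(-1) - 5)³ = (32*(-1) - 5)³ = (-32 - 5)³ = (-37)³ = -50653)
J/K(z) = -50653/676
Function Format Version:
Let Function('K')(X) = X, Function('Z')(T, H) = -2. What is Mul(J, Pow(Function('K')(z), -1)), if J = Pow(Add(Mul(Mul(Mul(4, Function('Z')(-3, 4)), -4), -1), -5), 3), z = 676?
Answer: Rational(-50653, 676) ≈ -74.930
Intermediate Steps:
J = -50653 (J = Pow(Add(Mul(Mul(Mul(4, -2), -4), -1), -5), 3) = Pow(Add(Mul(Mul(-8, -4), -1), -5), 3) = Pow(Add(Mul(32, -1), -5), 3) = Pow(Add(-32, -5), 3) = Pow(-37, 3) = -50653)
Mul(J, Pow(Function('K')(z), -1)) = Mul(-50653, Pow(676, -1)) = Mul(-50653, Rational(1, 676)) = Rational(-50653, 676)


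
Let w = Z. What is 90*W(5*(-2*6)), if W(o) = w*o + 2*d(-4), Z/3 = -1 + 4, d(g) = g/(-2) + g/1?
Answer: -48960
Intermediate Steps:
d(g) = g/2 (d(g) = g*(-1/2) + g*1 = -g/2 + g = g/2)
Z = 9 (Z = 3*(-1 + 4) = 3*3 = 9)
w = 9
W(o) = -4 + 9*o (W(o) = 9*o + 2*((1/2)*(-4)) = 9*o + 2*(-2) = 9*o - 4 = -4 + 9*o)
90*W(5*(-2*6)) = 90*(-4 + 9*(5*(-2*6))) = 90*(-4 + 9*(5*(-12))) = 90*(-4 + 9*(-60)) = 90*(-4 - 540) = 90*(-544) = -48960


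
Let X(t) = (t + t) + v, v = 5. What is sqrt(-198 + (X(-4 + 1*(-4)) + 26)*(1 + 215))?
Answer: 39*sqrt(2) ≈ 55.154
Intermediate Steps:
X(t) = 5 + 2*t (X(t) = (t + t) + 5 = 2*t + 5 = 5 + 2*t)
sqrt(-198 + (X(-4 + 1*(-4)) + 26)*(1 + 215)) = sqrt(-198 + ((5 + 2*(-4 + 1*(-4))) + 26)*(1 + 215)) = sqrt(-198 + ((5 + 2*(-4 - 4)) + 26)*216) = sqrt(-198 + ((5 + 2*(-8)) + 26)*216) = sqrt(-198 + ((5 - 16) + 26)*216) = sqrt(-198 + (-11 + 26)*216) = sqrt(-198 + 15*216) = sqrt(-198 + 3240) = sqrt(3042) = 39*sqrt(2)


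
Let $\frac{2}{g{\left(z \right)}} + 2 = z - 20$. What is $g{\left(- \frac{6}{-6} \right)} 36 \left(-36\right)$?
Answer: $\frac{864}{7} \approx 123.43$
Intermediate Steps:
$g{\left(z \right)} = \frac{2}{-22 + z}$ ($g{\left(z \right)} = \frac{2}{-2 + \left(z - 20\right)} = \frac{2}{-2 + \left(-20 + z\right)} = \frac{2}{-22 + z}$)
$g{\left(- \frac{6}{-6} \right)} 36 \left(-36\right) = \frac{2}{-22 - \frac{6}{-6}} \cdot 36 \left(-36\right) = \frac{2}{-22 - -1} \cdot 36 \left(-36\right) = \frac{2}{-22 + 1} \cdot 36 \left(-36\right) = \frac{2}{-21} \cdot 36 \left(-36\right) = 2 \left(- \frac{1}{21}\right) 36 \left(-36\right) = \left(- \frac{2}{21}\right) 36 \left(-36\right) = \left(- \frac{24}{7}\right) \left(-36\right) = \frac{864}{7}$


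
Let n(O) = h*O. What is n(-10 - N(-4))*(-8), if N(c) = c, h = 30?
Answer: 1440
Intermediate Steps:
n(O) = 30*O
n(-10 - N(-4))*(-8) = (30*(-10 - 1*(-4)))*(-8) = (30*(-10 + 4))*(-8) = (30*(-6))*(-8) = -180*(-8) = 1440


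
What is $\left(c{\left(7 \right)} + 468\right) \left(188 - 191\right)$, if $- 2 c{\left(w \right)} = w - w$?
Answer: $-1404$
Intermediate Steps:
$c{\left(w \right)} = 0$ ($c{\left(w \right)} = - \frac{w - w}{2} = \left(- \frac{1}{2}\right) 0 = 0$)
$\left(c{\left(7 \right)} + 468\right) \left(188 - 191\right) = \left(0 + 468\right) \left(188 - 191\right) = 468 \left(188 - 191\right) = 468 \left(-3\right) = -1404$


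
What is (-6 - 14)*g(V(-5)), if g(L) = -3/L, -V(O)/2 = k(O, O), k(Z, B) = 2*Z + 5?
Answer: 6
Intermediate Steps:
k(Z, B) = 5 + 2*Z
V(O) = -10 - 4*O (V(O) = -2*(5 + 2*O) = -10 - 4*O)
(-6 - 14)*g(V(-5)) = (-6 - 14)*(-3/(-10 - 4*(-5))) = -(-60)/(-10 + 20) = -(-60)/10 = -20*(-3/10) = 6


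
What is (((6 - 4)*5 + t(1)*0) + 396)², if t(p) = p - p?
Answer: 164836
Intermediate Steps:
t(p) = 0
(((6 - 4)*5 + t(1)*0) + 396)² = (((6 - 4)*5 + 0*0) + 396)² = ((2*5 + 0) + 396)² = ((10 + 0) + 396)² = (10 + 396)² = 406² = 164836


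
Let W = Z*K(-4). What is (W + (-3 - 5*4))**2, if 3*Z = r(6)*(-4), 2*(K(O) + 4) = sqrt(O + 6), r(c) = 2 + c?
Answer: 1331/3 - 1888*sqrt(2)/9 ≈ 147.00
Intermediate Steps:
K(O) = -4 + sqrt(6 + O)/2 (K(O) = -4 + sqrt(O + 6)/2 = -4 + sqrt(6 + O)/2)
Z = -32/3 (Z = ((2 + 6)*(-4))/3 = (8*(-4))/3 = (1/3)*(-32) = -32/3 ≈ -10.667)
W = 128/3 - 16*sqrt(2)/3 (W = -32*(-4 + sqrt(6 - 4)/2)/3 = -32*(-4 + sqrt(2)/2)/3 = 128/3 - 16*sqrt(2)/3 ≈ 35.124)
(W + (-3 - 5*4))**2 = ((128/3 - 16*sqrt(2)/3) + (-3 - 5*4))**2 = ((128/3 - 16*sqrt(2)/3) + (-3 - 20))**2 = ((128/3 - 16*sqrt(2)/3) - 23)**2 = (59/3 - 16*sqrt(2)/3)**2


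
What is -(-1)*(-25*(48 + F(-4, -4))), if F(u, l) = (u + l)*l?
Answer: -2000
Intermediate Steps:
F(u, l) = l*(l + u) (F(u, l) = (l + u)*l = l*(l + u))
-(-1)*(-25*(48 + F(-4, -4))) = -(-1)*(-25*(48 - 4*(-4 - 4))) = -(-1)*(-25*(48 - 4*(-8))) = -(-1)*(-25*(48 + 32)) = -(-1)*(-25*80) = -(-1)*(-2000) = -1*2000 = -2000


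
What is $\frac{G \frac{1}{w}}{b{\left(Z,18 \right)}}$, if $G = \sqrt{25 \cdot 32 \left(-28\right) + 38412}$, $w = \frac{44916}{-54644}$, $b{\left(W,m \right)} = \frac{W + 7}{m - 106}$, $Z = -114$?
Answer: $- \frac{126544 \sqrt{4003}}{63237} \approx -126.61$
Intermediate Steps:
$b{\left(W,m \right)} = \frac{7 + W}{-106 + m}$
$w = - \frac{591}{719}$ ($w = 44916 \left(- \frac{1}{54644}\right) = - \frac{591}{719} \approx -0.82197$)
$G = 2 \sqrt{4003}$ ($G = \sqrt{800 \left(-28\right) + 38412} = \sqrt{-22400 + 38412} = \sqrt{16012} = 2 \sqrt{4003} \approx 126.54$)
$\frac{G \frac{1}{w}}{b{\left(Z,18 \right)}} = \frac{2 \sqrt{4003} \frac{1}{- \frac{591}{719}}}{\frac{1}{-106 + 18} \left(7 - 114\right)} = \frac{2 \sqrt{4003} \left(- \frac{719}{591}\right)}{\frac{1}{-88} \left(-107\right)} = \frac{\left(- \frac{1438}{591}\right) \sqrt{4003}}{\left(- \frac{1}{88}\right) \left(-107\right)} = \frac{\left(- \frac{1438}{591}\right) \sqrt{4003}}{\frac{107}{88}} = - \frac{1438 \sqrt{4003}}{591} \cdot \frac{88}{107} = - \frac{126544 \sqrt{4003}}{63237}$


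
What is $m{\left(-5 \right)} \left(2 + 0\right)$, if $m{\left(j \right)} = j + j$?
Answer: $-20$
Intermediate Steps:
$m{\left(j \right)} = 2 j$
$m{\left(-5 \right)} \left(2 + 0\right) = 2 \left(-5\right) \left(2 + 0\right) = \left(-10\right) 2 = -20$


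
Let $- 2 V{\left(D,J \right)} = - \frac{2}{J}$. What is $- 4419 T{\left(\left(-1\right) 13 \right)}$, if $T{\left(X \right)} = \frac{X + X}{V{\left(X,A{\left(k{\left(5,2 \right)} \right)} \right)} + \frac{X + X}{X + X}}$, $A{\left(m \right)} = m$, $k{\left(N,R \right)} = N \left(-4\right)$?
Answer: $\frac{2297880}{19} \approx 1.2094 \cdot 10^{5}$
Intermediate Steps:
$k{\left(N,R \right)} = - 4 N$
$V{\left(D,J \right)} = \frac{1}{J}$ ($V{\left(D,J \right)} = - \frac{\left(-2\right) \frac{1}{J}}{2} = \frac{1}{J}$)
$T{\left(X \right)} = \frac{40 X}{19}$ ($T{\left(X \right)} = \frac{X + X}{\frac{1}{\left(-4\right) 5} + \frac{X + X}{X + X}} = \frac{2 X}{\frac{1}{-20} + \frac{2 X}{2 X}} = \frac{2 X}{- \frac{1}{20} + 2 X \frac{1}{2 X}} = \frac{2 X}{- \frac{1}{20} + 1} = \frac{2 X}{\frac{19}{20}} = 2 X \frac{20}{19} = \frac{40 X}{19}$)
$- 4419 T{\left(\left(-1\right) 13 \right)} = - 4419 \frac{40 \left(\left(-1\right) 13\right)}{19} = - 4419 \cdot \frac{40}{19} \left(-13\right) = \left(-4419\right) \left(- \frac{520}{19}\right) = \frac{2297880}{19}$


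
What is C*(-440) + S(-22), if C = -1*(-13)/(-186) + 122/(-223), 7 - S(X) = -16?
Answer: 6107017/20739 ≈ 294.47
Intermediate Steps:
S(X) = 23 (S(X) = 7 - 1*(-16) = 7 + 16 = 23)
C = -25591/41478 (C = 13*(-1/186) + 122*(-1/223) = -13/186 - 122/223 = -25591/41478 ≈ -0.61698)
C*(-440) + S(-22) = -25591/41478*(-440) + 23 = 5630020/20739 + 23 = 6107017/20739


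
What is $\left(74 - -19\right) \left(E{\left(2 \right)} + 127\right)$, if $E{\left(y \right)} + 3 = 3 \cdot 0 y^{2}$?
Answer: $11532$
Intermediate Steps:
$E{\left(y \right)} = -3$ ($E{\left(y \right)} = -3 + 3 \cdot 0 y^{2} = -3 + 0 y^{2} = -3 + 0 = -3$)
$\left(74 - -19\right) \left(E{\left(2 \right)} + 127\right) = \left(74 - -19\right) \left(-3 + 127\right) = \left(74 + 19\right) 124 = 93 \cdot 124 = 11532$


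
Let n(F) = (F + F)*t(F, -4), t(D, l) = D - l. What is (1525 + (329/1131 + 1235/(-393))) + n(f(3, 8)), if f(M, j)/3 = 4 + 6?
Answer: 175923823/49387 ≈ 3562.1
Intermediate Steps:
f(M, j) = 30 (f(M, j) = 3*(4 + 6) = 3*10 = 30)
n(F) = 2*F*(4 + F) (n(F) = (F + F)*(F - 1*(-4)) = (2*F)*(F + 4) = (2*F)*(4 + F) = 2*F*(4 + F))
(1525 + (329/1131 + 1235/(-393))) + n(f(3, 8)) = (1525 + (329/1131 + 1235/(-393))) + 2*30*(4 + 30) = (1525 + (329*(1/1131) + 1235*(-1/393))) + 2*30*34 = (1525 + (329/1131 - 1235/393)) + 2040 = (1525 - 140832/49387) + 2040 = 75174343/49387 + 2040 = 175923823/49387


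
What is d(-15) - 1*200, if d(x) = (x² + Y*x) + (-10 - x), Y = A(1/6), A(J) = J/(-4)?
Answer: 245/8 ≈ 30.625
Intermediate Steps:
A(J) = -J/4 (A(J) = J*(-¼) = -J/4)
Y = -1/24 (Y = -¼/6 = -¼*⅙ = -1/24 ≈ -0.041667)
d(x) = -10 + x² - 25*x/24 (d(x) = (x² - x/24) + (-10 - x) = -10 + x² - 25*x/24)
d(-15) - 1*200 = (-10 + (-15)² - 25/24*(-15)) - 1*200 = (-10 + 225 + 125/8) - 200 = 1845/8 - 200 = 245/8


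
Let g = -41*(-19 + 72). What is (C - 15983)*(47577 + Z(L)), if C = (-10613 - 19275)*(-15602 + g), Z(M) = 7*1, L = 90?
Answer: 25278677237728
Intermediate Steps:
g = -2173 (g = -41*53 = -2173)
Z(M) = 7
C = 531259200 (C = (-10613 - 19275)*(-15602 - 2173) = -29888*(-17775) = 531259200)
(C - 15983)*(47577 + Z(L)) = (531259200 - 15983)*(47577 + 7) = 531243217*47584 = 25278677237728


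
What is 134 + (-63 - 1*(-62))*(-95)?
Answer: 229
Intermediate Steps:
134 + (-63 - 1*(-62))*(-95) = 134 + (-63 + 62)*(-95) = 134 - 1*(-95) = 134 + 95 = 229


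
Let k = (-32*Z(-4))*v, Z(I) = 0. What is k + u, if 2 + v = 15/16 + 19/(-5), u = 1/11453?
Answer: 1/11453 ≈ 8.7313e-5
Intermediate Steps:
u = 1/11453 ≈ 8.7313e-5
v = -389/80 (v = -2 + (15/16 + 19/(-5)) = -2 + (15*(1/16) + 19*(-1/5)) = -2 + (15/16 - 19/5) = -2 - 229/80 = -389/80 ≈ -4.8625)
k = 0 (k = -32*0*(-389/80) = 0*(-389/80) = 0)
k + u = 0 + 1/11453 = 1/11453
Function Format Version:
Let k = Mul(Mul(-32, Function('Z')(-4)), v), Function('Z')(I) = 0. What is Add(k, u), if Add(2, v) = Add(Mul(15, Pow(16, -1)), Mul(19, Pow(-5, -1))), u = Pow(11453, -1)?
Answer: Rational(1, 11453) ≈ 8.7313e-5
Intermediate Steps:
u = Rational(1, 11453) ≈ 8.7313e-5
v = Rational(-389, 80) (v = Add(-2, Add(Mul(15, Pow(16, -1)), Mul(19, Pow(-5, -1)))) = Add(-2, Add(Mul(15, Rational(1, 16)), Mul(19, Rational(-1, 5)))) = Add(-2, Add(Rational(15, 16), Rational(-19, 5))) = Add(-2, Rational(-229, 80)) = Rational(-389, 80) ≈ -4.8625)
k = 0 (k = Mul(Mul(-32, 0), Rational(-389, 80)) = Mul(0, Rational(-389, 80)) = 0)
Add(k, u) = Add(0, Rational(1, 11453)) = Rational(1, 11453)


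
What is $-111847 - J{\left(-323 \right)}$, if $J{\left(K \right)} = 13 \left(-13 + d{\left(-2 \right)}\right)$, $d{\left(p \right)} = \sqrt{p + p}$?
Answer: $-111678 - 26 i \approx -1.1168 \cdot 10^{5} - 26.0 i$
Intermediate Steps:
$d{\left(p \right)} = \sqrt{2} \sqrt{p}$ ($d{\left(p \right)} = \sqrt{2 p} = \sqrt{2} \sqrt{p}$)
$J{\left(K \right)} = -169 + 26 i$ ($J{\left(K \right)} = 13 \left(-13 + \sqrt{2} \sqrt{-2}\right) = 13 \left(-13 + \sqrt{2} i \sqrt{2}\right) = 13 \left(-13 + 2 i\right) = -169 + 26 i$)
$-111847 - J{\left(-323 \right)} = -111847 - \left(-169 + 26 i\right) = -111847 + \left(169 - 26 i\right) = -111678 - 26 i$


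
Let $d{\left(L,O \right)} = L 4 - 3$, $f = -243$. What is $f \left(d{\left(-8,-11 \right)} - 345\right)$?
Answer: $92340$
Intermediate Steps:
$d{\left(L,O \right)} = -3 + 4 L$ ($d{\left(L,O \right)} = 4 L - 3 = -3 + 4 L$)
$f \left(d{\left(-8,-11 \right)} - 345\right) = - 243 \left(\left(-3 + 4 \left(-8\right)\right) - 345\right) = - 243 \left(\left(-3 - 32\right) - 345\right) = - 243 \left(-35 - 345\right) = \left(-243\right) \left(-380\right) = 92340$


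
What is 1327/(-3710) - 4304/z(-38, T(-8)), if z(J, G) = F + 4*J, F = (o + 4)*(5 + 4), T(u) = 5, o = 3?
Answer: 15849737/330190 ≈ 48.002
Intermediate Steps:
F = 63 (F = (3 + 4)*(5 + 4) = 7*9 = 63)
z(J, G) = 63 + 4*J
1327/(-3710) - 4304/z(-38, T(-8)) = 1327/(-3710) - 4304/(63 + 4*(-38)) = 1327*(-1/3710) - 4304/(63 - 152) = -1327/3710 - 4304/(-89) = -1327/3710 - 4304*(-1/89) = -1327/3710 + 4304/89 = 15849737/330190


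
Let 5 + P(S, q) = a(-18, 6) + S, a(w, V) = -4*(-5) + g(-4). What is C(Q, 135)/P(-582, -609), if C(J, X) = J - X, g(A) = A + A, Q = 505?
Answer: -74/115 ≈ -0.64348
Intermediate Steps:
g(A) = 2*A
a(w, V) = 12 (a(w, V) = -4*(-5) + 2*(-4) = 20 - 8 = 12)
P(S, q) = 7 + S (P(S, q) = -5 + (12 + S) = 7 + S)
C(Q, 135)/P(-582, -609) = (505 - 1*135)/(7 - 582) = (505 - 135)/(-575) = 370*(-1/575) = -74/115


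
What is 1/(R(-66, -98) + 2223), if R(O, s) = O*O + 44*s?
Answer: 1/2267 ≈ 0.00044111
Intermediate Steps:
R(O, s) = O² + 44*s
1/(R(-66, -98) + 2223) = 1/(((-66)² + 44*(-98)) + 2223) = 1/((4356 - 4312) + 2223) = 1/(44 + 2223) = 1/2267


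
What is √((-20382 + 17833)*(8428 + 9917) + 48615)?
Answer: 3*I*√5190310 ≈ 6834.7*I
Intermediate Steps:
√((-20382 + 17833)*(8428 + 9917) + 48615) = √(-2549*18345 + 48615) = √(-46761405 + 48615) = √(-46712790) = 3*I*√5190310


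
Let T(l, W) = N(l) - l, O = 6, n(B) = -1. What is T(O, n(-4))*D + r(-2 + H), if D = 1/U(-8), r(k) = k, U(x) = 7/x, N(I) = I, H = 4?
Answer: 2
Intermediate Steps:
D = -8/7 (D = 1/(7/(-8)) = 1/(7*(-⅛)) = 1/(-7/8) = -8/7 ≈ -1.1429)
T(l, W) = 0 (T(l, W) = l - l = 0)
T(O, n(-4))*D + r(-2 + H) = 0*(-8/7) + (-2 + 4) = 0 + 2 = 2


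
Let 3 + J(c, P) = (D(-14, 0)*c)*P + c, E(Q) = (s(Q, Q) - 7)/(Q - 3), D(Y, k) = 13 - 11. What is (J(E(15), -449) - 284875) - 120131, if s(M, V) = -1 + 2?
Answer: -809121/2 ≈ -4.0456e+5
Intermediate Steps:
s(M, V) = 1
D(Y, k) = 2
E(Q) = -6/(-3 + Q) (E(Q) = (1 - 7)/(Q - 3) = -6/(-3 + Q))
J(c, P) = -3 + c + 2*P*c (J(c, P) = -3 + ((2*c)*P + c) = -3 + (2*P*c + c) = -3 + (c + 2*P*c) = -3 + c + 2*P*c)
(J(E(15), -449) - 284875) - 120131 = ((-3 - 6/(-3 + 15) + 2*(-449)*(-6/(-3 + 15))) - 284875) - 120131 = ((-3 - 6/12 + 2*(-449)*(-6/12)) - 284875) - 120131 = ((-3 - 6*1/12 + 2*(-449)*(-6*1/12)) - 284875) - 120131 = ((-3 - ½ + 2*(-449)*(-½)) - 284875) - 120131 = ((-3 - ½ + 449) - 284875) - 120131 = (891/2 - 284875) - 120131 = -568859/2 - 120131 = -809121/2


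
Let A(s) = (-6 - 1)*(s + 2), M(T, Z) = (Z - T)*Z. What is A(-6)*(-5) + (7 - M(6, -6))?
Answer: -205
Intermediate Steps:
M(T, Z) = Z*(Z - T)
A(s) = -14 - 7*s (A(s) = -7*(2 + s) = -14 - 7*s)
A(-6)*(-5) + (7 - M(6, -6)) = (-14 - 7*(-6))*(-5) + (7 - (-6)*(-6 - 1*6)) = (-14 + 42)*(-5) + (7 - (-6)*(-6 - 6)) = 28*(-5) + (7 - (-6)*(-12)) = -140 + (7 - 1*72) = -140 + (7 - 72) = -140 - 65 = -205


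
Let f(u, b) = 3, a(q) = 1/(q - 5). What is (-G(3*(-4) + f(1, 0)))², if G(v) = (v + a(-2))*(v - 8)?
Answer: 1183744/49 ≈ 24158.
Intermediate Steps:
a(q) = 1/(-5 + q)
G(v) = (-8 + v)*(-⅐ + v) (G(v) = (v + 1/(-5 - 2))*(v - 8) = (v + 1/(-7))*(-8 + v) = (v - ⅐)*(-8 + v) = (-⅐ + v)*(-8 + v) = (-8 + v)*(-⅐ + v))
(-G(3*(-4) + f(1, 0)))² = (-(8/7 + (3*(-4) + 3)² - 57*(3*(-4) + 3)/7))² = (-(8/7 + (-12 + 3)² - 57*(-12 + 3)/7))² = (-(8/7 + (-9)² - 57/7*(-9)))² = (-(8/7 + 81 + 513/7))² = (-1*1088/7)² = (-1088/7)² = 1183744/49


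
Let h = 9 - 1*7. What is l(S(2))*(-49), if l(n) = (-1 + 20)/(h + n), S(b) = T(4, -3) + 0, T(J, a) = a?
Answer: 931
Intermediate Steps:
h = 2 (h = 9 - 7 = 2)
S(b) = -3 (S(b) = -3 + 0 = -3)
l(n) = 19/(2 + n) (l(n) = (-1 + 20)/(2 + n) = 19/(2 + n))
l(S(2))*(-49) = (19/(2 - 3))*(-49) = (19/(-1))*(-49) = (19*(-1))*(-49) = -19*(-49) = 931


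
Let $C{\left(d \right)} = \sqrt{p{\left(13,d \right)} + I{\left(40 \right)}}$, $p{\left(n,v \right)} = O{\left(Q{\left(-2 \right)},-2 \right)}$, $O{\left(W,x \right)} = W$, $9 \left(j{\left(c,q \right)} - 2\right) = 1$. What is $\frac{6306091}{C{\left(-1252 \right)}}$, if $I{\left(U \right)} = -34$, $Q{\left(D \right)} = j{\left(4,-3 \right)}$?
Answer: $- \frac{18918273 i \sqrt{287}}{287} \approx - 1.1167 \cdot 10^{6} i$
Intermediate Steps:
$j{\left(c,q \right)} = \frac{19}{9}$ ($j{\left(c,q \right)} = 2 + \frac{1}{9} \cdot 1 = 2 + \frac{1}{9} = \frac{19}{9}$)
$Q{\left(D \right)} = \frac{19}{9}$
$p{\left(n,v \right)} = \frac{19}{9}$
$C{\left(d \right)} = \frac{i \sqrt{287}}{3}$ ($C{\left(d \right)} = \sqrt{\frac{19}{9} - 34} = \sqrt{- \frac{287}{9}} = \frac{i \sqrt{287}}{3}$)
$\frac{6306091}{C{\left(-1252 \right)}} = \frac{6306091}{\frac{1}{3} i \sqrt{287}} = 6306091 \left(- \frac{3 i \sqrt{287}}{287}\right) = - \frac{18918273 i \sqrt{287}}{287}$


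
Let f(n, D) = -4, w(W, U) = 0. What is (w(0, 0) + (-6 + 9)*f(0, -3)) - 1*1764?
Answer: -1776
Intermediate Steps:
(w(0, 0) + (-6 + 9)*f(0, -3)) - 1*1764 = (0 + (-6 + 9)*(-4)) - 1*1764 = (0 + 3*(-4)) - 1764 = (0 - 12) - 1764 = -12 - 1764 = -1776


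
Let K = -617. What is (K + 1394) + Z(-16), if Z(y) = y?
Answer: 761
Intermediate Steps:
(K + 1394) + Z(-16) = (-617 + 1394) - 16 = 777 - 16 = 761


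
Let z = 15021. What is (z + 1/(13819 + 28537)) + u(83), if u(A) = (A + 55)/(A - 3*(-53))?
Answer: 76986689281/5125076 ≈ 15022.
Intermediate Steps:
u(A) = (55 + A)/(159 + A) (u(A) = (55 + A)/(A + 159) = (55 + A)/(159 + A))
(z + 1/(13819 + 28537)) + u(83) = (15021 + 1/(13819 + 28537)) + (55 + 83)/(159 + 83) = (15021 + 1/42356) + 138/242 = (15021 + 1/42356) + (1/242)*138 = 636229477/42356 + 69/121 = 76986689281/5125076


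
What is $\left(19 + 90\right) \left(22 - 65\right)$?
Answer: $-4687$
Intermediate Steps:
$\left(19 + 90\right) \left(22 - 65\right) = 109 \left(-43\right) = -4687$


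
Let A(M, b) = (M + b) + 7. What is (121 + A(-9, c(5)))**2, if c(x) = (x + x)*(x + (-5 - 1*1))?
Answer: 11881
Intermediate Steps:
c(x) = 2*x*(-6 + x) (c(x) = (2*x)*(x + (-5 - 1)) = (2*x)*(x - 6) = (2*x)*(-6 + x) = 2*x*(-6 + x))
A(M, b) = 7 + M + b
(121 + A(-9, c(5)))**2 = (121 + (7 - 9 + 2*5*(-6 + 5)))**2 = (121 + (7 - 9 + 2*5*(-1)))**2 = (121 + (7 - 9 - 10))**2 = (121 - 12)**2 = 109**2 = 11881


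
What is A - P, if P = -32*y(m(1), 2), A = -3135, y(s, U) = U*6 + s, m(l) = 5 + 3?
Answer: -2495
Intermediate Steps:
m(l) = 8
y(s, U) = s + 6*U (y(s, U) = 6*U + s = s + 6*U)
P = -640 (P = -32*(8 + 6*2) = -32*(8 + 12) = -32*20 = -640)
A - P = -3135 - 1*(-640) = -3135 + 640 = -2495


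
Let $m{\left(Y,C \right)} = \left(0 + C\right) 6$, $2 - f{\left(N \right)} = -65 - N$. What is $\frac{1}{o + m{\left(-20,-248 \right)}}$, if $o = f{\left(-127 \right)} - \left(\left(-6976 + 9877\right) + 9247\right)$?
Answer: $- \frac{1}{13696} \approx -7.3014 \cdot 10^{-5}$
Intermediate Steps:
$f{\left(N \right)} = 67 + N$ ($f{\left(N \right)} = 2 - \left(-65 - N\right) = 2 + \left(65 + N\right) = 67 + N$)
$m{\left(Y,C \right)} = 6 C$ ($m{\left(Y,C \right)} = C 6 = 6 C$)
$o = -12208$ ($o = \left(67 - 127\right) - \left(\left(-6976 + 9877\right) + 9247\right) = -60 - \left(2901 + 9247\right) = -60 - 12148 = -12208$)
$\frac{1}{o + m{\left(-20,-248 \right)}} = \frac{1}{-12208 + 6 \left(-248\right)} = \frac{1}{-12208 - 1488} = \frac{1}{-13696} = - \frac{1}{13696}$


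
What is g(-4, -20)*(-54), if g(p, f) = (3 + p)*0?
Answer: 0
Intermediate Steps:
g(p, f) = 0
g(-4, -20)*(-54) = 0*(-54) = 0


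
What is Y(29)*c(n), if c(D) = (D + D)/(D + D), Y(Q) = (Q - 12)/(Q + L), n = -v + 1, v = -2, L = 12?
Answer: 17/41 ≈ 0.41463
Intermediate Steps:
n = 3 (n = -1*(-2) + 1 = 2 + 1 = 3)
Y(Q) = (-12 + Q)/(12 + Q) (Y(Q) = (Q - 12)/(Q + 12) = (-12 + Q)/(12 + Q))
c(D) = 1 (c(D) = (2*D)/((2*D)) = (2*D)*(1/(2*D)) = 1)
Y(29)*c(n) = ((-12 + 29)/(12 + 29))*1 = (17/41)*1 = 17/41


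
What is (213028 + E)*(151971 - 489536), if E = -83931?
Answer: -43578628805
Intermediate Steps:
(213028 + E)*(151971 - 489536) = (213028 - 83931)*(151971 - 489536) = 129097*(-337565) = -43578628805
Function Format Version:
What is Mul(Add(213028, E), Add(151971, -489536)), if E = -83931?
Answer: -43578628805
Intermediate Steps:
Mul(Add(213028, E), Add(151971, -489536)) = Mul(Add(213028, -83931), Add(151971, -489536)) = Mul(129097, -337565) = -43578628805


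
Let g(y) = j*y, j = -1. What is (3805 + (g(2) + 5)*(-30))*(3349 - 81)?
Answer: 12140620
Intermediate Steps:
g(y) = -y
(3805 + (g(2) + 5)*(-30))*(3349 - 81) = (3805 + (-1*2 + 5)*(-30))*(3349 - 81) = (3805 + (-2 + 5)*(-30))*3268 = (3805 + 3*(-30))*3268 = (3805 - 90)*3268 = 3715*3268 = 12140620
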